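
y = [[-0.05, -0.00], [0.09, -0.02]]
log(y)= [[-3.00+3.14j, 0j], [(-2.75-0j), -3.91+3.14j]]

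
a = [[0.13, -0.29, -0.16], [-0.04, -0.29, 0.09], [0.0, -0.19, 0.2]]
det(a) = -0.01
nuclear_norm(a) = 0.81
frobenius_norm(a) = 0.54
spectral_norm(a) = 0.46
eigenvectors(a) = [[0.62+0.00j, (-0.95+0j), (-0.95-0j)], [(0.73+0j), (0.1+0.04j), 0.10-0.04j], [0.29+0.00j, 0.03+0.28j, (0.03-0.28j)]]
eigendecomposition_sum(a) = [[(-0.02+0j), (-0.24+0j), 0.04-0.00j], [(-0.03+0j), (-0.28+0j), 0.04-0.00j], [(-0.01+0j), -0.11+0.00j, 0.02-0.00j]] + [[(0.08+0.03j), -0.03-0.14j, -0.10+0.30j],[-0.01-0.01j, -0.00+0.02j, (0.02-0.03j)],[(0.01-0.02j), (-0.04+0.01j), 0.09+0.02j]] + [[0.08-0.03j, (-0.03+0.14j), (-0.1-0.3j)],[-0.01+0.01j, -0.00-0.02j, 0.02+0.03j],[(0.01+0.02j), (-0.04-0.01j), 0.09-0.02j]]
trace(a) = 0.04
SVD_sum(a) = [[0.03, -0.28, 0.03], [0.04, -0.29, 0.03], [0.03, -0.21, 0.02]] + [[0.08, -0.01, -0.2], [-0.03, 0.0, 0.08], [-0.07, 0.01, 0.16]] + [[0.02, 0.00, 0.01], [-0.04, -0.01, -0.02], [0.04, 0.01, 0.02]]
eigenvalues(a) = [(-0.29+0j), (0.16+0.06j), (0.16-0.06j)]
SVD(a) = [[0.62, 0.74, -0.26], [0.64, -0.29, 0.72], [0.46, -0.61, -0.65]] @ diag([0.45762865200584324, 0.28730130495845213, 0.0673348129312409]) @ [[0.12, -0.99, 0.11], [0.37, -0.05, -0.93], [-0.92, -0.15, -0.36]]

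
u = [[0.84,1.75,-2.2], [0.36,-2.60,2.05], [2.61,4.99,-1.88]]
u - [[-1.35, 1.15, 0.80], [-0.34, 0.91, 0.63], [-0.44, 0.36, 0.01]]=[[2.19, 0.60, -3.0], [0.7, -3.51, 1.42], [3.05, 4.63, -1.89]]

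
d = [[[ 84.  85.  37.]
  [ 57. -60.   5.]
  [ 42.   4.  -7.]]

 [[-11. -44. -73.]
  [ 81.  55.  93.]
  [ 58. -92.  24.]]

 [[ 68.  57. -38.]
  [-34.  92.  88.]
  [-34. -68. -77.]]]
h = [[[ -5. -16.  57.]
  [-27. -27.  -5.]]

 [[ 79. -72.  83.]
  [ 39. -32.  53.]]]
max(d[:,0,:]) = 85.0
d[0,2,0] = 42.0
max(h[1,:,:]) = 83.0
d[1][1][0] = 81.0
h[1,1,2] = 53.0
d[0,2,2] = -7.0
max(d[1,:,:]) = 93.0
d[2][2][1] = -68.0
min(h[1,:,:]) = -72.0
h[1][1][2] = 53.0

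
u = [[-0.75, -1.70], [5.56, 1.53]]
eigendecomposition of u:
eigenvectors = [[(0.18-0.45j), 0.18+0.45j], [-0.88+0.00j, -0.88-0.00j]]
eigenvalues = [(0.39+2.86j), (0.39-2.86j)]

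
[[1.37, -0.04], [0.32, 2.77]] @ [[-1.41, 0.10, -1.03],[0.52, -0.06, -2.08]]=[[-1.95, 0.14, -1.33],[0.99, -0.13, -6.09]]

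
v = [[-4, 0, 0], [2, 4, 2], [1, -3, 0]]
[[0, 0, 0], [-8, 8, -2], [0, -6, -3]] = v @ [[0, 0, 0], [0, 2, 1], [-4, 0, -3]]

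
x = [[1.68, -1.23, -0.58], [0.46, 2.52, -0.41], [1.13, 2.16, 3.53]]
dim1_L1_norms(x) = [3.49, 3.39, 6.82]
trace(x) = 7.73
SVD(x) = [[0.21, 0.49, -0.85], [-0.33, -0.78, -0.53], [-0.92, 0.39, 0.00]] @ diag([4.543569784261577, 2.406043516357516, 1.8363355393116931]) @ [[-0.19,-0.68,-0.71], [0.37,-0.72,0.59], [-0.91,-0.16,0.39]]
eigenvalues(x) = [(2.38+0j), (2.67+1.13j), (2.67-1.13j)]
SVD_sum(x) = [[-0.17, -0.63, -0.66], [0.28, 1.01, 1.07], [0.78, 2.83, 2.98]] + [[0.44, -0.84, 0.69],[-0.7, 1.35, -1.1],[0.35, -0.67, 0.55]] + [[1.42, 0.24, -0.60], [0.88, 0.15, -0.38], [-0.0, -0.0, 0.00]]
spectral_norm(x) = 4.54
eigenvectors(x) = [[(-0.63+0j), -0.42-0.07j, -0.42+0.07j], [0.60+0.00j, -0.09+0.44j, -0.09-0.44j], [(-0.5+0j), 0.78+0.00j, (0.78-0j)]]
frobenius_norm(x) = 5.46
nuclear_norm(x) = 8.79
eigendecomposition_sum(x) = [[1.83+0.00j, (0.28-0j), (1.02+0j)], [-1.73+0.00j, -0.26+0.00j, -0.97+0.00j], [1.47+0.00j, (0.22-0j), 0.82+0.00j]] + [[-0.07+1.04j,(-0.75+1.35j),(-0.8+0.3j)], [1.10+0.12j,1.39+0.85j,(0.28+0.86j)], [-0.17-1.90j,(0.97-2.64j),1.35-0.76j]] + [[-0.07-1.04j,  (-0.75-1.35j),  -0.80-0.30j],  [1.10-0.12j,  (1.39-0.85j),  0.28-0.86j],  [-0.17+1.90j,  0.97+2.64j,  (1.35+0.76j)]]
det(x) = 20.07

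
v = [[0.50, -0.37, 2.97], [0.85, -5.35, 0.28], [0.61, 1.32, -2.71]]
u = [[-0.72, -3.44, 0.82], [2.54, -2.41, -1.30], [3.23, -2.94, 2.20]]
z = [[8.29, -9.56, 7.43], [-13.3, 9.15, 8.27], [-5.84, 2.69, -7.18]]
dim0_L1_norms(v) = [1.96, 7.04, 5.96]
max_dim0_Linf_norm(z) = 13.3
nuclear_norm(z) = 37.32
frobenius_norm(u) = 7.13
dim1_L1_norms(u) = [4.98, 6.25, 8.37]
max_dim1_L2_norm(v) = 5.42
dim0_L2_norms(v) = [1.16, 5.52, 4.03]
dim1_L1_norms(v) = [3.84, 6.48, 4.64]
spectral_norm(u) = 6.11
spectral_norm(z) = 21.29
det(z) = 776.80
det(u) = 40.50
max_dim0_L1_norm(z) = 27.43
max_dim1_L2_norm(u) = 4.89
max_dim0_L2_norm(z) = 16.72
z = v @ u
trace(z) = 10.26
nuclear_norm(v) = 10.40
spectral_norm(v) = 5.76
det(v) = 19.17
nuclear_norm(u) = 11.29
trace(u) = -0.93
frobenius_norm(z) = 25.24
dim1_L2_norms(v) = [3.03, 5.42, 3.08]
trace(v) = -7.56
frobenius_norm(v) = 6.93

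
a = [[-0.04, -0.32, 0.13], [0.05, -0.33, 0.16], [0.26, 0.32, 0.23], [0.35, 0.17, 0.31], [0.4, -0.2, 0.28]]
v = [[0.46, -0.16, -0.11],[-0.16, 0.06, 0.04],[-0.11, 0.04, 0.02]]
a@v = [[0.02, -0.01, -0.01], [0.06, -0.02, -0.02], [0.04, -0.01, -0.01], [0.1, -0.03, -0.03], [0.19, -0.06, -0.05]]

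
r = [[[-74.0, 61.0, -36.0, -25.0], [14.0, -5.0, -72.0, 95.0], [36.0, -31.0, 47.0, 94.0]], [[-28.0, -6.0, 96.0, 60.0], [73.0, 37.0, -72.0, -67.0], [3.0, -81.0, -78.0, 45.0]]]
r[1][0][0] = -28.0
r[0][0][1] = 61.0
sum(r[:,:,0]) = 24.0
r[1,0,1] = -6.0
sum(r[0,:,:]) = 104.0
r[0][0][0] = -74.0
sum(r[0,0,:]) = -74.0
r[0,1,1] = -5.0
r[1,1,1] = 37.0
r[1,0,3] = 60.0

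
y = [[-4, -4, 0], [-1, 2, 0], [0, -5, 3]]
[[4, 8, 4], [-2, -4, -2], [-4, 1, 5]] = y@[[0, 0, 0], [-1, -2, -1], [-3, -3, 0]]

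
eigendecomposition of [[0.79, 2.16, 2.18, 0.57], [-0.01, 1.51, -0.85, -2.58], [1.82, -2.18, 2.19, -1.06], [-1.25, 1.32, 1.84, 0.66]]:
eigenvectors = [[(0.44-0.33j),0.44+0.33j,0.27+0.00j,(-0.71+0j)], [0.19+0.38j,0.19-0.38j,-0.48+0.00j,(-0.67+0j)], [-0.22+0.33j,(-0.22-0.33j),0.82+0.00j,(0.14+0j)], [(0.6+0j),0.60-0.00j,0.17+0.00j,(0.16+0j)]]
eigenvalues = [(-0.5+2.55j), (-0.5-2.55j), (3.86+0j), (2.28+0j)]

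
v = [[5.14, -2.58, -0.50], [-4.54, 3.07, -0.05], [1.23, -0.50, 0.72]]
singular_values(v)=[8.04, 0.86, 0.54]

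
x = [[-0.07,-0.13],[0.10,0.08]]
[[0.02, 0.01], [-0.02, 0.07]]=x @[[-0.14,  1.27], [-0.04,  -0.77]]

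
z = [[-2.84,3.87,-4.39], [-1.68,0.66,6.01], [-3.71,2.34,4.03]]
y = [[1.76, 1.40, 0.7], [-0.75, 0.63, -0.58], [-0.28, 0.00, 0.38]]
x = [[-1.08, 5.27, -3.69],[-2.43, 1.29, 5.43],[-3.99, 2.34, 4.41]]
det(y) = 1.17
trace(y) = 2.77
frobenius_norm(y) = 2.66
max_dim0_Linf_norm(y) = 1.76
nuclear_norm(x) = 16.15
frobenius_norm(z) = 10.82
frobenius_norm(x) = 10.98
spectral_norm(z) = 8.65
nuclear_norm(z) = 15.52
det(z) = -21.19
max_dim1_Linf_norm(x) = 5.43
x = y + z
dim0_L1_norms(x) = [7.5, 8.9, 13.53]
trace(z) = 1.85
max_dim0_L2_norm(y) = 1.93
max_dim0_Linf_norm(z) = 6.01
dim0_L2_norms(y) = [1.93, 1.54, 0.99]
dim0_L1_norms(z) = [8.23, 6.87, 14.43]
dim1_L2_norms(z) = [6.5, 6.28, 5.96]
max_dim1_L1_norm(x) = 10.74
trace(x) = 4.62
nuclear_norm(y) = 3.92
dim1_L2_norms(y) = [2.36, 1.14, 0.47]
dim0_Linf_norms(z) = [3.71, 3.87, 6.01]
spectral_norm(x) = 8.78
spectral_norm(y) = 2.39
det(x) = -48.14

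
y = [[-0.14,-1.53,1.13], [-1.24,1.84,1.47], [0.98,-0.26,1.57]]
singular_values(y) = [2.71, 2.36, 1.14]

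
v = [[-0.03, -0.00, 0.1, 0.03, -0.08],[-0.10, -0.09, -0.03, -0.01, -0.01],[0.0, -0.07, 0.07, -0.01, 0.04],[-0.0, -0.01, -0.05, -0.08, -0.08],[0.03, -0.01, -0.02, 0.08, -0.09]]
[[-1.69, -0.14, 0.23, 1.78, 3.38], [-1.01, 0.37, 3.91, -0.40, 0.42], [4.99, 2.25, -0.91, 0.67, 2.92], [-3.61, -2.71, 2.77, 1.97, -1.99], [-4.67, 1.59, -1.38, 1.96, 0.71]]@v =[[0.17, -0.06, -0.31, 0.08, -0.3], [0.01, -0.31, 0.17, -0.01, 0.23], [-0.29, -0.17, 0.28, 0.32, -0.77], [0.32, 0.05, -0.14, -0.43, 0.45], [0.0, -0.07, -0.72, -0.24, 0.08]]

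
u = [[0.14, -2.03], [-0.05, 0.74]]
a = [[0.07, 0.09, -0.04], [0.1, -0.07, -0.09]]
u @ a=[[-0.19,0.15,0.18], [0.07,-0.06,-0.06]]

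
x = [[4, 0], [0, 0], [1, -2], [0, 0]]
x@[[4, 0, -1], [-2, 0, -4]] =[[16, 0, -4], [0, 0, 0], [8, 0, 7], [0, 0, 0]]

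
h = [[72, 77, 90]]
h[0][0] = 72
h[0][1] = 77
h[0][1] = 77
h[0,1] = 77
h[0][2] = 90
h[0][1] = 77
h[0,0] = 72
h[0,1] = 77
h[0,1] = 77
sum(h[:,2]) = 90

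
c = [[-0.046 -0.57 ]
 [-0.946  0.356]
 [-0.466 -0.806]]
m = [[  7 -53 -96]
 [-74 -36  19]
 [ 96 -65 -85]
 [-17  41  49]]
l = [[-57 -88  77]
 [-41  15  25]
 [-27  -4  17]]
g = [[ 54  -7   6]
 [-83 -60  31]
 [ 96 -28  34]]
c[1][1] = 0.356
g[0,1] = -7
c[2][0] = -0.466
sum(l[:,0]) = -125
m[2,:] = [96, -65, -85]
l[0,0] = -57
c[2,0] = -0.466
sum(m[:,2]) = -113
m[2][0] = 96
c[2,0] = -0.466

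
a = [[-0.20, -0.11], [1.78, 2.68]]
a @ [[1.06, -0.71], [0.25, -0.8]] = [[-0.24, 0.23], [2.56, -3.41]]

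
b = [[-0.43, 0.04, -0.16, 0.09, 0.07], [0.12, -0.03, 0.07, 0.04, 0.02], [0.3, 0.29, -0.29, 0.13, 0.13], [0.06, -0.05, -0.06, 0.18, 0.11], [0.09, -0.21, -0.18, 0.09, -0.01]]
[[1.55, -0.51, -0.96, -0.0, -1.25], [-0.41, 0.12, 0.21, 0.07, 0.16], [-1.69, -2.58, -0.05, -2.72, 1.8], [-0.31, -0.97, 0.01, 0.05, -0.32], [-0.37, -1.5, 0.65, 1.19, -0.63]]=b@[[-4.09,-1.68,1.89,-1.1,2.93], [-0.19,0.56,-1.47,-7.27,3.98], [1.02,6.22,-0.41,0.54,-0.14], [1.29,-1.46,0.77,-1.52,-1.03], [-2.19,-1.88,-3.13,0.57,-1.11]]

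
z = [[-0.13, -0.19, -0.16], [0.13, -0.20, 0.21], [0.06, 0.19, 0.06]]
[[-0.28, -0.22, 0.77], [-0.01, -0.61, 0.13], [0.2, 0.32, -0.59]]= z @[[-1.58, 0.60, -0.96], [0.97, 1.96, -2.44], [1.87, -1.42, -1.11]]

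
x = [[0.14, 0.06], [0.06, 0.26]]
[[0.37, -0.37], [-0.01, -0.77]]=x @[[2.92, -1.56], [-0.71, -2.59]]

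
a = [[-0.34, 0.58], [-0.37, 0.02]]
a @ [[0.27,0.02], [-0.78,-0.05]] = [[-0.54, -0.04], [-0.12, -0.01]]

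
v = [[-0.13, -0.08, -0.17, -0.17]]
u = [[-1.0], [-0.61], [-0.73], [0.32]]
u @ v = [[0.13, 0.08, 0.17, 0.17],[0.08, 0.05, 0.1, 0.1],[0.09, 0.06, 0.12, 0.12],[-0.04, -0.03, -0.05, -0.05]]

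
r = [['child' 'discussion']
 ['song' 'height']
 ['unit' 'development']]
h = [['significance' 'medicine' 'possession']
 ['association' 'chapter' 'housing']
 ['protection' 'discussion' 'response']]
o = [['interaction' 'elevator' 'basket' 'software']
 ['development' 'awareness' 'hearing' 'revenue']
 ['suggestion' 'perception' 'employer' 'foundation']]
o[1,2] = 'hearing'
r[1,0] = 'song'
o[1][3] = 'revenue'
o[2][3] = 'foundation'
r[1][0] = 'song'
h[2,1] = 'discussion'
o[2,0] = 'suggestion'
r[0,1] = 'discussion'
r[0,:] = ['child', 'discussion']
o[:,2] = ['basket', 'hearing', 'employer']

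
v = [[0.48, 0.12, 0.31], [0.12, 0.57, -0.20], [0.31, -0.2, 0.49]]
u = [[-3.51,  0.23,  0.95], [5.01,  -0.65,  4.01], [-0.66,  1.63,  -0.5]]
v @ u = [[-1.29, 0.54, 0.78], [2.57, -0.67, 2.5], [-2.41, 1.00, -0.75]]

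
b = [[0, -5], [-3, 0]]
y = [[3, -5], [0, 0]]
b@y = [[0, 0], [-9, 15]]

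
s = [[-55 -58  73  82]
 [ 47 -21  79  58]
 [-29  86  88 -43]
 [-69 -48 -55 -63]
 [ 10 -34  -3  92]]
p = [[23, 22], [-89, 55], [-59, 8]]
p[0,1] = 22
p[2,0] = -59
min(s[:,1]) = -58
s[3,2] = -55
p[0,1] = 22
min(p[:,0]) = -89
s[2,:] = [-29, 86, 88, -43]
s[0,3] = 82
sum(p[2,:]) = -51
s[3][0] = -69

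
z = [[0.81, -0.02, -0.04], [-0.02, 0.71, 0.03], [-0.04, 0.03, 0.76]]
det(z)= 0.435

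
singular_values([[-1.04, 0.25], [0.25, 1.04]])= [1.07, 1.07]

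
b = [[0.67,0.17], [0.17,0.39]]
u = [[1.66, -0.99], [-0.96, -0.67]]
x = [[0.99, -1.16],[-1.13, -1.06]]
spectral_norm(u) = 2.01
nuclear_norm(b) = 1.06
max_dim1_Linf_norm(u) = 1.66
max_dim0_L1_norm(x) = 2.22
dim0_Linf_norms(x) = [1.13, 1.16]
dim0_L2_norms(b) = [0.69, 0.43]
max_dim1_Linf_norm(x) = 1.16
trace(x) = -0.07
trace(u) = 0.99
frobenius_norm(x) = 2.17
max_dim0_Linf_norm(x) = 1.16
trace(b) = 1.06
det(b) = 0.23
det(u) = -2.06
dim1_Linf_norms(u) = [1.66, 0.96]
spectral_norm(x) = 1.57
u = x + b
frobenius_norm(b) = 0.81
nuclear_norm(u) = 3.04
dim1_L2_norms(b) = [0.69, 0.43]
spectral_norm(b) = 0.75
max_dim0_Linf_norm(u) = 1.66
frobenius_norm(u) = 2.26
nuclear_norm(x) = 3.07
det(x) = -2.36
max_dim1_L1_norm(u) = 2.65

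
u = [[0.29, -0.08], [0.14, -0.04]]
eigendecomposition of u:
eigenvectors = [[0.90,0.26], [0.43,0.96]]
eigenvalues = [0.25, -0.0]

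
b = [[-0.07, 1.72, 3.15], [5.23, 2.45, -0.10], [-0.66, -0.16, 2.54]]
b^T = [[-0.07, 5.23, -0.66], [1.72, 2.45, -0.16], [3.15, -0.1, 2.54]]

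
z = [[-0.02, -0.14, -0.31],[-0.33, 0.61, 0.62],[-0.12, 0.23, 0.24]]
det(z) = 0.00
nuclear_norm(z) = 1.21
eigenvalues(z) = [0.93, -0.1, -0.0]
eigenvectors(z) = [[-0.24,0.93,-0.63], [0.91,0.35,-0.7], [0.34,0.09,0.35]]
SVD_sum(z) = [[0.1, -0.19, -0.21], [-0.30, 0.59, 0.65], [-0.11, 0.23, 0.25]] + [[-0.12, 0.05, -0.1],  [-0.03, 0.02, -0.03],  [-0.01, 0.00, -0.01]] + [[0.00, 0.0, -0.0], [-0.0, -0.0, 0.0], [0.00, 0.0, -0.00]]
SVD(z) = [[0.29, 0.96, 0.04], [-0.89, 0.28, -0.34], [-0.34, 0.07, 0.94]] @ diag([1.0382197205112342, 0.1688181094959673, 0.0005077871427460271]) @ [[0.32, -0.64, -0.70], [-0.72, 0.32, -0.62], [0.62, 0.70, -0.36]]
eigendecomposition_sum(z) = [[0.08, -0.16, -0.18],[-0.29, 0.6, 0.67],[-0.11, 0.23, 0.25]] + [[-0.10, 0.02, -0.13], [-0.04, 0.01, -0.05], [-0.01, 0.0, -0.01]] + [[0.00,-0.0,0.00],[0.0,-0.00,0.00],[-0.00,0.0,-0.0]]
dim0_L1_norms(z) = [0.47, 0.98, 1.17]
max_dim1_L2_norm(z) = 0.93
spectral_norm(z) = 1.04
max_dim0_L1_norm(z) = 1.17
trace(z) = 0.83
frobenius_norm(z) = 1.05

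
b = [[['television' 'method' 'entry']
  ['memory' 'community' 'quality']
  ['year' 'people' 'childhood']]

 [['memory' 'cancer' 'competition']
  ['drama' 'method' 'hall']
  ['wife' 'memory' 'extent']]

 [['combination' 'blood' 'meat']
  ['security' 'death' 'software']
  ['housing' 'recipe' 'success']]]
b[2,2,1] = 'recipe'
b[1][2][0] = 'wife'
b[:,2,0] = ['year', 'wife', 'housing']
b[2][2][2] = 'success'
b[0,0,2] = 'entry'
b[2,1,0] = 'security'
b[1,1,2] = 'hall'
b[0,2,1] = 'people'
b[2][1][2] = 'software'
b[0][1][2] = 'quality'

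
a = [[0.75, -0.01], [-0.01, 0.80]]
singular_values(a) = [0.8, 0.75]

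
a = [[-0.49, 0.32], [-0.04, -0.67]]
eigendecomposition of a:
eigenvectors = [[(0.94+0j), 0.94-0.00j], [-0.27+0.20j, (-0.27-0.2j)]]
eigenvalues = [(-0.58+0.07j), (-0.58-0.07j)]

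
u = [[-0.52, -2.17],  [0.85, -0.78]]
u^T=[[-0.52, 0.85], [-2.17, -0.78]]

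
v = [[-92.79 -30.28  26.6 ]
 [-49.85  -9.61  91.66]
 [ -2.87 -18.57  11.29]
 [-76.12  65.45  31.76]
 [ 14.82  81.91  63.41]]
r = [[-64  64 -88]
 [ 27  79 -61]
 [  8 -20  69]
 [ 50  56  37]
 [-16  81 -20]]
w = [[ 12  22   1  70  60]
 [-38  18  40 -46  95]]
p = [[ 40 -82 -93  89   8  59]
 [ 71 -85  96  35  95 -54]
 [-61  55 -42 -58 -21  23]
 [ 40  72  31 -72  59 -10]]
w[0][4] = 60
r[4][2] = -20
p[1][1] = -85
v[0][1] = -30.28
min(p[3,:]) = -72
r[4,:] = [-16, 81, -20]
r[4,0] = -16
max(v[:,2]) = 91.66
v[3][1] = 65.45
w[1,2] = 40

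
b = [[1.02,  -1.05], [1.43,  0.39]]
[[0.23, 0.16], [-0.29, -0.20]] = b@ [[-0.11, -0.08],  [-0.33, -0.23]]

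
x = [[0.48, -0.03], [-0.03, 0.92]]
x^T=[[0.48, -0.03],  [-0.03, 0.92]]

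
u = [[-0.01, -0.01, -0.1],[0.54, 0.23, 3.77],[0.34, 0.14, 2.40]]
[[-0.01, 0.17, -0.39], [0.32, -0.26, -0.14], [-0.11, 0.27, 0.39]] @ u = [[-0.04,-0.02,-0.29],[-0.19,-0.08,-1.35],[0.28,0.12,1.96]]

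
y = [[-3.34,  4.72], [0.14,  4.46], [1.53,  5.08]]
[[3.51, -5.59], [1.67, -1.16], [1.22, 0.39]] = y @ [[-0.5, 1.25], [0.39, -0.3]]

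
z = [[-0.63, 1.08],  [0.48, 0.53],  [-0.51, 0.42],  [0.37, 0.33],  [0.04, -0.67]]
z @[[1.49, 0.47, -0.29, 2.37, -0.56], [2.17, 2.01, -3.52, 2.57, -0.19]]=[[1.40, 1.87, -3.62, 1.28, 0.15], [1.87, 1.29, -2.0, 2.50, -0.37], [0.15, 0.6, -1.33, -0.13, 0.21], [1.27, 0.84, -1.27, 1.72, -0.27], [-1.39, -1.33, 2.35, -1.63, 0.10]]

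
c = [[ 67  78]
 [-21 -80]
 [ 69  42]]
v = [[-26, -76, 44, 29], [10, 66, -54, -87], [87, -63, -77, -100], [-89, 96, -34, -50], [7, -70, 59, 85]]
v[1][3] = -87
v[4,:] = [7, -70, 59, 85]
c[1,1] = -80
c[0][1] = 78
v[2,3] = -100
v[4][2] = 59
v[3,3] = -50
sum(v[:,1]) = -47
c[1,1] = -80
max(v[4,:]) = 85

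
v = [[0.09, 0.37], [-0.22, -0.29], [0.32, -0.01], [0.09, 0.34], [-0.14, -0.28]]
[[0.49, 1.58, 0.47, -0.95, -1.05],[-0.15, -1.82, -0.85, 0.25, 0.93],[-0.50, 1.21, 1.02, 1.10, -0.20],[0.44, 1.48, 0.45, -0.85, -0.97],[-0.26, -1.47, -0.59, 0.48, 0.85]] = v @[[-1.51,3.88,3.2,3.33,-0.72],  [1.68,3.32,0.49,-3.39,-2.66]]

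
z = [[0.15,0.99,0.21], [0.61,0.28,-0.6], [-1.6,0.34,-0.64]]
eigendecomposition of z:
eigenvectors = [[(0.6+0j), (0.05-0.39j), (0.05+0.39j)],[0.69+0.00j, 0.14+0.37j, 0.14-0.37j],[-0.40+0.00j, (0.83+0j), (0.83-0j)]]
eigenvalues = [(1.16+0j), (-0.68+0.9j), (-0.68-0.9j)]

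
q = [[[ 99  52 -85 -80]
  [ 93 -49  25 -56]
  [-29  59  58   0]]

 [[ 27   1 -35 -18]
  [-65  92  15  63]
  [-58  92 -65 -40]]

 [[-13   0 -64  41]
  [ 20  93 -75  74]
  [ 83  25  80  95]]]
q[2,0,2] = -64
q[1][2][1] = 92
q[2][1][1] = 93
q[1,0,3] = -18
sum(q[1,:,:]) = 9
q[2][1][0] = 20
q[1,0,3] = -18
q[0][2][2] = 58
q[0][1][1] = -49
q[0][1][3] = -56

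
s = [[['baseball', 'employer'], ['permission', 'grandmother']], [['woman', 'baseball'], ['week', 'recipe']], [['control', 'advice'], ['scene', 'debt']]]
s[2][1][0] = 'scene'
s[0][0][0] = 'baseball'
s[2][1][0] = 'scene'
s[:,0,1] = ['employer', 'baseball', 'advice']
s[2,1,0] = 'scene'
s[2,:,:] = [['control', 'advice'], ['scene', 'debt']]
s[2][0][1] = 'advice'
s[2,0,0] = 'control'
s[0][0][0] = 'baseball'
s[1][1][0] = 'week'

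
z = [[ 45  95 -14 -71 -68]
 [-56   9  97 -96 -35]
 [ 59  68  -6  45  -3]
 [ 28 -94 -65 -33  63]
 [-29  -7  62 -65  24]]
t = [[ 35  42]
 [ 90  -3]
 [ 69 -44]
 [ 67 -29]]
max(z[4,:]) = 62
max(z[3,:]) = 63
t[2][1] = -44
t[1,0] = 90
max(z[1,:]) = 97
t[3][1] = -29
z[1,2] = 97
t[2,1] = -44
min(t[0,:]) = 35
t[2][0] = 69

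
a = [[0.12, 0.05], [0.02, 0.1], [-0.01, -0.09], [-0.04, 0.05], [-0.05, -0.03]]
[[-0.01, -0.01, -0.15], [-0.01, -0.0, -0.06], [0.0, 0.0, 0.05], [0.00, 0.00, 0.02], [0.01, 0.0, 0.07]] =a@[[-0.09,-0.04,-1.08], [-0.04,-0.01,-0.42]]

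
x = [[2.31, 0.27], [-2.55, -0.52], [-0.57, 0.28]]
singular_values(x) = [3.53, 0.39]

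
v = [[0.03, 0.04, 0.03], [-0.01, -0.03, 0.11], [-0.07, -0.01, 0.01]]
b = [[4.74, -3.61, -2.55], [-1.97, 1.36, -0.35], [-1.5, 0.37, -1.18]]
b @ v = [[0.36, 0.32, -0.28], [-0.05, -0.12, 0.09], [0.03, -0.06, -0.02]]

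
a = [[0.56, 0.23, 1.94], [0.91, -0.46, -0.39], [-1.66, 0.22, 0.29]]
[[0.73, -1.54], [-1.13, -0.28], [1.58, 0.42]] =a@[[-0.8, -0.3], [0.39, 0.69], [0.56, -0.79]]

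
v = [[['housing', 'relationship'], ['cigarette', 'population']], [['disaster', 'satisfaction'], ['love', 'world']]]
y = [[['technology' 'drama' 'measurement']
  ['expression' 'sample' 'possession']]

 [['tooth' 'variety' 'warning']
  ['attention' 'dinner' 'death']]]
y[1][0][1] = 'variety'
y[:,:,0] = [['technology', 'expression'], ['tooth', 'attention']]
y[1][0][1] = 'variety'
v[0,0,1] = 'relationship'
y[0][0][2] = 'measurement'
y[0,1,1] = 'sample'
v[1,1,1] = 'world'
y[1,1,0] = 'attention'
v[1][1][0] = 'love'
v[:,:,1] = [['relationship', 'population'], ['satisfaction', 'world']]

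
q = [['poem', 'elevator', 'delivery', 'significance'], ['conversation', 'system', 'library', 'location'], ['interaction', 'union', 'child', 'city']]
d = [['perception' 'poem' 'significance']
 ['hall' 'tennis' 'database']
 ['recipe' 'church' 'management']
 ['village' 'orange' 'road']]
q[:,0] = ['poem', 'conversation', 'interaction']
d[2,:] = ['recipe', 'church', 'management']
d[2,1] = 'church'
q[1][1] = 'system'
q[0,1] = 'elevator'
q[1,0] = 'conversation'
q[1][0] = 'conversation'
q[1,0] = 'conversation'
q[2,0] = 'interaction'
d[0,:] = ['perception', 'poem', 'significance']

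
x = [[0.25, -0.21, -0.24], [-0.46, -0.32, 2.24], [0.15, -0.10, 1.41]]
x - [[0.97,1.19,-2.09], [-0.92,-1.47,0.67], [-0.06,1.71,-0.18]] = [[-0.72, -1.4, 1.85], [0.46, 1.15, 1.57], [0.21, -1.81, 1.59]]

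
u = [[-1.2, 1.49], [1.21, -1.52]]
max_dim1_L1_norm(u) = 2.73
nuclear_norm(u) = 2.73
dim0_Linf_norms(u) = [1.21, 1.52]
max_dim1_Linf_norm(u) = 1.52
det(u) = 0.02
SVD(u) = [[-0.7, 0.71],[0.71, 0.7]] @ diag([2.7266353104146583, 0.0077384752993575594]) @ [[0.62, -0.78], [-0.78, -0.62]]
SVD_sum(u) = [[-1.20, 1.49], [1.21, -1.52]] + [[-0.0, -0.0], [-0.00, -0.00]]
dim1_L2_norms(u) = [1.91, 1.94]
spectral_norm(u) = 2.73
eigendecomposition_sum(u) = [[-0.0, -0.00], [-0.00, -0.00]] + [[-1.20, 1.49],[1.21, -1.52]]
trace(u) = -2.72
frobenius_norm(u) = 2.73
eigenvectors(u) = [[0.78,-0.70],[0.62,0.71]]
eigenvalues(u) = [-0.01, -2.71]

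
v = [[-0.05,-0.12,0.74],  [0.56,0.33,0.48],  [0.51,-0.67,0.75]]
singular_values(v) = [1.36, 0.66, 0.46]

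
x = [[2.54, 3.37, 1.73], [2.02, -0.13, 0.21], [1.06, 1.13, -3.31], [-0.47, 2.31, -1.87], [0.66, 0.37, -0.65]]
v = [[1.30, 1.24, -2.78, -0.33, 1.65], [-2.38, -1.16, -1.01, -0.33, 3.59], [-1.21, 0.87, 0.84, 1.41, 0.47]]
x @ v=[[-6.81, 0.75, -9.01, 0.49, 17.1], [2.68, 2.84, -5.31, -0.33, 2.96], [2.69, -2.88, -6.87, -5.39, 4.25], [-3.85, -4.89, -2.6, -3.24, 6.64], [0.76, -0.18, -2.75, -1.26, 2.11]]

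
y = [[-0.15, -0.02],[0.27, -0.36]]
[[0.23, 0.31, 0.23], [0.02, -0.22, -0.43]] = y@[[-1.39,-1.98,-1.54], [-1.10,-0.88,0.03]]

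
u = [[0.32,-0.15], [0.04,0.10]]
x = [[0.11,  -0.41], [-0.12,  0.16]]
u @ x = [[0.05, -0.16], [-0.01, -0.0]]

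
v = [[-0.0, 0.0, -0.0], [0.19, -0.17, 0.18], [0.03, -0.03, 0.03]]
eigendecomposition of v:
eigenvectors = [[0.0, 0.0, 0.41], [0.73, 0.98, -0.41], [0.68, 0.18, -0.82]]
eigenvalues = [-0.0, -0.14, -0.0]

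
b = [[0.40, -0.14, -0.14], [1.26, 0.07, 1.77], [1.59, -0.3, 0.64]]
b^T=[[0.40, 1.26, 1.59], [-0.14, 0.07, -0.3], [-0.14, 1.77, 0.64]]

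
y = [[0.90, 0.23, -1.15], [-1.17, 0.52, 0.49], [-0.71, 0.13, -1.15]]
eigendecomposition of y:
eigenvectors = [[(-0.23-0.18j), (-0.23+0.18j), 0.43+0.00j],[(0.94+0j), 0.94-0.00j, (0.03+0j)],[0.15+0.05j, (0.15-0.05j), 0.90+0.00j]]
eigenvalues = [(0.88+0.25j), (0.88-0.25j), (-1.49+0j)]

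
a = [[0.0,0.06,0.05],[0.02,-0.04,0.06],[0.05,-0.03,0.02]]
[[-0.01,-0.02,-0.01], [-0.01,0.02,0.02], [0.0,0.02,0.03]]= a@ [[0.15, 0.19, 0.32], [-0.05, -0.30, -0.29], [-0.20, 0.06, 0.06]]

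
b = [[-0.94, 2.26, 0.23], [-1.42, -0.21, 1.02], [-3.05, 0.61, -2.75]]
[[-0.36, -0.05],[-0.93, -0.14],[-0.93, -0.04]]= b@ [[0.50, 0.06], [0.07, 0.01], [-0.2, -0.05]]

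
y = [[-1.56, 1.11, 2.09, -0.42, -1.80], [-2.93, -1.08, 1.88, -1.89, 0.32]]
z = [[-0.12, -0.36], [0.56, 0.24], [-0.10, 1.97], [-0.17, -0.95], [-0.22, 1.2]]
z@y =[[1.24, 0.26, -0.93, 0.73, 0.1], [-1.58, 0.36, 1.62, -0.69, -0.93], [-5.62, -2.24, 3.49, -3.68, 0.81], [3.05, 0.84, -2.14, 1.87, 0.0], [-3.17, -1.54, 1.80, -2.18, 0.78]]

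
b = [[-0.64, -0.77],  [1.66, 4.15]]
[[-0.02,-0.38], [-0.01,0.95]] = b @[[0.07,  0.62],[-0.03,  -0.02]]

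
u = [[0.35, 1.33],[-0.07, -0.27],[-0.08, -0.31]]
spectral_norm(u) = 1.44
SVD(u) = [[-0.96, -0.29], [0.19, -0.52], [0.22, -0.80]] @ diag([1.439339056789246, 0.0017548792108076831]) @ [[-0.25, -0.97], [-0.97, 0.25]]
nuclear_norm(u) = 1.44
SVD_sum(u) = [[0.35, 1.33], [-0.07, -0.27], [-0.08, -0.31]] + [[0.00, -0.0], [0.0, -0.0], [0.0, -0.0]]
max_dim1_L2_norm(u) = 1.38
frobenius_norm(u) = 1.44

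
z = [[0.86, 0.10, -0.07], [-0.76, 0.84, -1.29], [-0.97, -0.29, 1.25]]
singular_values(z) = [1.98, 1.52, 0.24]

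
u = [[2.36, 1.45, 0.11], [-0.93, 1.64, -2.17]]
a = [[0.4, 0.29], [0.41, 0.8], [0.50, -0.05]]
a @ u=[[0.67, 1.06, -0.59], [0.22, 1.91, -1.69], [1.23, 0.64, 0.16]]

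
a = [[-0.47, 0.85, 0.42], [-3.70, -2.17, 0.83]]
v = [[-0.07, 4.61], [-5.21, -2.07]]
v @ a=[[-17.02, -10.06, 3.80], [10.11, 0.06, -3.91]]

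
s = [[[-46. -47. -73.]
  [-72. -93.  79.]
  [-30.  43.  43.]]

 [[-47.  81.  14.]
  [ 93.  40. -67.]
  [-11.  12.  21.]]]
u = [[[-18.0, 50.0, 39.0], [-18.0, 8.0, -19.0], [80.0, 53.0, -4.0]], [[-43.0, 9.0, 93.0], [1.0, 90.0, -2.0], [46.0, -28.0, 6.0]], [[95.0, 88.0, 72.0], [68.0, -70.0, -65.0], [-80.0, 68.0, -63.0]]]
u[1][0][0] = -43.0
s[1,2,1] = 12.0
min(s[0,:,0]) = -72.0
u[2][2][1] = 68.0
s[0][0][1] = -47.0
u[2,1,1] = -70.0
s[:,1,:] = [[-72.0, -93.0, 79.0], [93.0, 40.0, -67.0]]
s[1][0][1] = 81.0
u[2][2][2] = -63.0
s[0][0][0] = -46.0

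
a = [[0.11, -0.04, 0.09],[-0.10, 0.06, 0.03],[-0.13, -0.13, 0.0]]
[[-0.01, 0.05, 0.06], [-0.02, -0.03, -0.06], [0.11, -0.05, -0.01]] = a @ [[-0.20, 0.37, 0.42], [-0.63, 0.01, -0.38], [-0.19, 0.11, -0.0]]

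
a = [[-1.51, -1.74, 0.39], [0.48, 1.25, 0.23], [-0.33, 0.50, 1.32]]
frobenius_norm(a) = 3.07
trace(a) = 1.06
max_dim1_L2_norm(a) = 2.34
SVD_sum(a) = [[-1.34, -1.88, 0.14],[0.74, 1.04, -0.08],[0.08, 0.11, -0.01]] + [[-0.10, 0.09, 0.29], [-0.14, 0.13, 0.38], [-0.46, 0.43, 1.30]] + [[-0.07, 0.05, -0.04], [-0.13, 0.09, -0.07], [0.05, -0.03, 0.03]]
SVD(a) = [[-0.87, -0.21, -0.44], [0.48, -0.28, -0.83], [0.05, -0.94, 0.34]] @ diag([2.64689123773693, 1.5360030479599507, 0.20386616259007231]) @ [[0.58, 0.81, -0.06], [0.32, -0.30, -0.9], [0.75, -0.5, 0.43]]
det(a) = -0.83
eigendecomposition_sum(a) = [[-1.35, -1.1, 0.33], [0.31, 0.25, -0.08], [-0.25, -0.21, 0.06]] + [[-0.15, -0.48, 0.2],[0.14, 0.45, -0.19],[-0.14, -0.47, 0.2]] + [[-0.01,  -0.16,  -0.15],[0.03,  0.55,  0.50],[0.07,  1.17,  1.06]]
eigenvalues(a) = [-1.04, 0.5, 1.6]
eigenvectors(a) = [[-0.96, -0.60, -0.12],[0.22, 0.56, 0.42],[-0.18, -0.58, 0.90]]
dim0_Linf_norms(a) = [1.51, 1.74, 1.32]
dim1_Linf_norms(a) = [1.74, 1.25, 1.32]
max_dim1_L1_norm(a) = 3.64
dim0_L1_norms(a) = [2.32, 3.49, 1.94]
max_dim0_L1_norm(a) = 3.49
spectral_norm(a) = 2.65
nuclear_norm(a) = 4.39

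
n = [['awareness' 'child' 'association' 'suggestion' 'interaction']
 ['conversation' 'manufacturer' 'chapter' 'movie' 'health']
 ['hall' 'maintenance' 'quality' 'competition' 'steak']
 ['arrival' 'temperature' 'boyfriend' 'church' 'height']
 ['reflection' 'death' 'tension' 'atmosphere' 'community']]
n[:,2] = ['association', 'chapter', 'quality', 'boyfriend', 'tension']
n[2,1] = 'maintenance'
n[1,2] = 'chapter'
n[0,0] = 'awareness'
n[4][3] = 'atmosphere'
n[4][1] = 'death'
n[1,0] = 'conversation'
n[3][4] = 'height'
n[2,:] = ['hall', 'maintenance', 'quality', 'competition', 'steak']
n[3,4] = 'height'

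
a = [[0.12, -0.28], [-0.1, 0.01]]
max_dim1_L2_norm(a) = 0.3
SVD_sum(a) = [[0.13, -0.27],[-0.02, 0.05]] + [[-0.01, -0.01], [-0.08, -0.04]]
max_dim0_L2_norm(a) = 0.28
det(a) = -0.03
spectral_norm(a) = 0.31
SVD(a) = [[0.99, -0.17], [-0.17, -0.99]] @ diag([0.30881842100439744, 0.08678238789265225]) @ [[0.44, -0.90], [0.9, 0.44]]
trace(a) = 0.13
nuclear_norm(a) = 0.40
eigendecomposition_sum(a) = [[0.16,-0.19],[-0.07,0.08]] + [[-0.04, -0.09], [-0.03, -0.07]]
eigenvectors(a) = [[0.92, 0.77], [-0.4, 0.64]]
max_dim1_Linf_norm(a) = 0.28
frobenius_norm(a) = 0.32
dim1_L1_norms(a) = [0.4, 0.11]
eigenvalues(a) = [0.24, -0.11]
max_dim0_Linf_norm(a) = 0.28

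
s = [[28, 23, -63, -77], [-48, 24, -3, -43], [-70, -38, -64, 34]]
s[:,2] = [-63, -3, -64]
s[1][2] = -3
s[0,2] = -63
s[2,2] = -64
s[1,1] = 24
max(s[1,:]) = 24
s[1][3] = -43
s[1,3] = -43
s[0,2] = -63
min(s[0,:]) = -77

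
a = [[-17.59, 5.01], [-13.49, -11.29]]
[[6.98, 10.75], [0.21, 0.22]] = a @ [[-0.3,-0.46], [0.34,0.53]]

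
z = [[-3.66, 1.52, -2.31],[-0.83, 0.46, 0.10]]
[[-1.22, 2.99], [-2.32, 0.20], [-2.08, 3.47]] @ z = [[1.98, -0.48, 3.12], [8.33, -3.43, 5.38], [4.73, -1.57, 5.15]]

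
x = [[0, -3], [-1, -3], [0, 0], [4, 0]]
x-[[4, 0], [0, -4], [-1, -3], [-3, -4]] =[[-4, -3], [-1, 1], [1, 3], [7, 4]]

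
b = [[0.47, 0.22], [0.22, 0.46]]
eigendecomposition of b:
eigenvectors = [[0.72, -0.70], [0.7, 0.72]]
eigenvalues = [0.69, 0.24]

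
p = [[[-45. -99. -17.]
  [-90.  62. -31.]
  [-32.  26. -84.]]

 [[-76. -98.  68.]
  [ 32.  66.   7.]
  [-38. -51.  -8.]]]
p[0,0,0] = -45.0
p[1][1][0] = 32.0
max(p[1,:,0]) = 32.0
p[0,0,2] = -17.0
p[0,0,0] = -45.0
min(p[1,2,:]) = -51.0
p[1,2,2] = -8.0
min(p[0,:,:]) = -99.0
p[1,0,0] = -76.0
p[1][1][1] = 66.0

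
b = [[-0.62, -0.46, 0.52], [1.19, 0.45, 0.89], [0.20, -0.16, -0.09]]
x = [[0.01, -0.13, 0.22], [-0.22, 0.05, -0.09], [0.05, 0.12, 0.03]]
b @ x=[[0.12, 0.12, -0.08],[-0.04, -0.03, 0.25],[0.03, -0.04, 0.06]]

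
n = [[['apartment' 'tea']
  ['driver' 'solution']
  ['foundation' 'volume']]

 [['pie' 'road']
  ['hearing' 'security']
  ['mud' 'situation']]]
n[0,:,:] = [['apartment', 'tea'], ['driver', 'solution'], ['foundation', 'volume']]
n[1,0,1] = 'road'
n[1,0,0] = 'pie'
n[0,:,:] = [['apartment', 'tea'], ['driver', 'solution'], ['foundation', 'volume']]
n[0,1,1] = 'solution'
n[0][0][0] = 'apartment'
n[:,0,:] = [['apartment', 'tea'], ['pie', 'road']]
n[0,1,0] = 'driver'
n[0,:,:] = [['apartment', 'tea'], ['driver', 'solution'], ['foundation', 'volume']]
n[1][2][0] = 'mud'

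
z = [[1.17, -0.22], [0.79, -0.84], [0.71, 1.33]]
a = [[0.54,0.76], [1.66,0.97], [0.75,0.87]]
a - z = [[-0.63, 0.98], [0.87, 1.81], [0.04, -0.46]]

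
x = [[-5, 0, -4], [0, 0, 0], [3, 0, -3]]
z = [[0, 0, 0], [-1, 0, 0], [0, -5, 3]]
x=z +[[-5, 0, -4], [1, 0, 0], [3, 5, -6]]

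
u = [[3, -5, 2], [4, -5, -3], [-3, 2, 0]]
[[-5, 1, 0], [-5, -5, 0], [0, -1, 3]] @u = [[-11, 20, -13], [-35, 50, 5], [-13, 11, 3]]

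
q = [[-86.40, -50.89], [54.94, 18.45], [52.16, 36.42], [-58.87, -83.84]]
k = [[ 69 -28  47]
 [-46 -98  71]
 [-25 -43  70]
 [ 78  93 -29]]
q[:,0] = [-86.4, 54.94, 52.16, -58.87]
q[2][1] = 36.42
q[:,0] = [-86.4, 54.94, 52.16, -58.87]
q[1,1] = 18.45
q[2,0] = 52.16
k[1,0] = -46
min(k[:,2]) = -29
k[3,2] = -29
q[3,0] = -58.87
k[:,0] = [69, -46, -25, 78]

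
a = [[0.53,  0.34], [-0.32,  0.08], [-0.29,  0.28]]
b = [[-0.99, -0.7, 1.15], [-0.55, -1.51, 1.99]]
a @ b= [[-0.71, -0.88, 1.29], [0.27, 0.1, -0.21], [0.13, -0.22, 0.22]]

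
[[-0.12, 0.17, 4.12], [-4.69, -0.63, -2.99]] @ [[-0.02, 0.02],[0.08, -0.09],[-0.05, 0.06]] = [[-0.19, 0.23],[0.19, -0.22]]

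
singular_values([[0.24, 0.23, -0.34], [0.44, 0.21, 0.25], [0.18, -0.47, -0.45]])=[0.73, 0.57, 0.35]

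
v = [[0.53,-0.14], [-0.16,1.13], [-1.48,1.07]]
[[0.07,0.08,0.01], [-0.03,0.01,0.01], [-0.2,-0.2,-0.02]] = v @ [[0.13, 0.16, 0.02], [-0.01, 0.03, 0.01]]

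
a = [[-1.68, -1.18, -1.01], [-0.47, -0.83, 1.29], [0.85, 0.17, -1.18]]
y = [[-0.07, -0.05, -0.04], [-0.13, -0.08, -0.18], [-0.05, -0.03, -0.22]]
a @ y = [[0.32, 0.21, 0.5],[0.08, 0.05, -0.12],[-0.02, -0.02, 0.19]]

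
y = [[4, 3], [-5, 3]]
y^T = [[4, -5], [3, 3]]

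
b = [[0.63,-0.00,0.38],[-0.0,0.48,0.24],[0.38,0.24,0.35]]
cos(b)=[[0.75, -0.04, -0.17], [-0.04, 0.86, -0.09], [-0.17, -0.09, 0.85]]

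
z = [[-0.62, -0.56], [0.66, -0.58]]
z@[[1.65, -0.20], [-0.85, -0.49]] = [[-0.55, 0.40], [1.58, 0.15]]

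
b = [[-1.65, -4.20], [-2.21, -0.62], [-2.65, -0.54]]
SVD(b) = [[-0.83, 0.55],  [-0.37, -0.51],  [-0.41, -0.66]] @ diag([5.135836821208707, 2.562865612145292]) @ [[0.64, 0.77], [0.77, -0.64]]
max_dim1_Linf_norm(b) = 4.2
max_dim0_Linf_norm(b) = 4.2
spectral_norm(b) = 5.14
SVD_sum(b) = [[-2.73, -3.30],[-1.20, -1.45],[-1.34, -1.62]] + [[1.08, -0.90], [-1.01, 0.83], [-1.31, 1.08]]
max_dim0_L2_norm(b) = 4.28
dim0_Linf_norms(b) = [2.65, 4.2]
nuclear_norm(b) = 7.70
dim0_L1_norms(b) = [6.51, 5.36]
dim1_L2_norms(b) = [4.51, 2.3, 2.7]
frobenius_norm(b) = 5.74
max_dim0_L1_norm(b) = 6.51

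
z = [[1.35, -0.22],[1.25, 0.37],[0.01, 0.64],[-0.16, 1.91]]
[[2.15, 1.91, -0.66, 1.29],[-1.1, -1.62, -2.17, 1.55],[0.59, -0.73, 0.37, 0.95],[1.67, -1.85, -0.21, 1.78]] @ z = [[5.08, 2.28], [-3.78, 1.21], [-0.26, 1.65], [-0.34, 2.21]]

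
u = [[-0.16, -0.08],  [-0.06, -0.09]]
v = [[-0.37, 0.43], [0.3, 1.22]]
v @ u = [[0.03,  -0.01],[-0.12,  -0.13]]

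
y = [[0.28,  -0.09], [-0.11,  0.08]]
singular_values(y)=[0.32, 0.04]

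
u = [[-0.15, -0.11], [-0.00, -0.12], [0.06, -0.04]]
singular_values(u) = [0.2, 0.11]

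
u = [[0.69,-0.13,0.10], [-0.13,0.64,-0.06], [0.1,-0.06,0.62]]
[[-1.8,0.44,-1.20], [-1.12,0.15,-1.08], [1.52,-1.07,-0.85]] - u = [[-2.49, 0.57, -1.3], [-0.99, -0.49, -1.02], [1.42, -1.01, -1.47]]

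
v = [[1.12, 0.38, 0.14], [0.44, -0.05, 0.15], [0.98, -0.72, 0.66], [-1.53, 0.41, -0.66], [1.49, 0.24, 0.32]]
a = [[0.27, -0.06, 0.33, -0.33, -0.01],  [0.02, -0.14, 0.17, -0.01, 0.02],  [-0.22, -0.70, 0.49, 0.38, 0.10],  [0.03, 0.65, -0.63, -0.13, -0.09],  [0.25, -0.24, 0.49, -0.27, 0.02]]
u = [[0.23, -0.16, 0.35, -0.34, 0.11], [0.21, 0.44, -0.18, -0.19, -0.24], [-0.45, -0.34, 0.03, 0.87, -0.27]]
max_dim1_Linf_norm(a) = 0.7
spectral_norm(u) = 1.18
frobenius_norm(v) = 2.98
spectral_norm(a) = 1.40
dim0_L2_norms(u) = [0.55, 0.58, 0.39, 0.95, 0.38]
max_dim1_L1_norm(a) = 1.89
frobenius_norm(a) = 1.60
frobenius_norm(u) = 1.36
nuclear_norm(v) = 3.81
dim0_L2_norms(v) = [2.64, 0.94, 1.01]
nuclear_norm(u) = 2.06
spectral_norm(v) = 2.81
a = v @ u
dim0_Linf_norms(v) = [1.53, 0.72, 0.66]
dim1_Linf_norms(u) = [0.35, 0.44, 0.87]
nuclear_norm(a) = 2.19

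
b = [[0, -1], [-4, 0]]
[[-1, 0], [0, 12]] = b@[[0, -3], [1, 0]]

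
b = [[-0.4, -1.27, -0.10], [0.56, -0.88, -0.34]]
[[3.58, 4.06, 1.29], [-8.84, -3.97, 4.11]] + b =[[3.18,2.79,1.19], [-8.28,-4.85,3.77]]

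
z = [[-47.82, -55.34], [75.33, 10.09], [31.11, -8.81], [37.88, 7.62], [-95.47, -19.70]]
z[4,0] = -95.47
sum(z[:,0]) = 1.0300000000000011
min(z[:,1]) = -55.34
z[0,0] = -47.82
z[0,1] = -55.34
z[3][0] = 37.88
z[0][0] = -47.82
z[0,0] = -47.82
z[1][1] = 10.09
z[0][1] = -55.34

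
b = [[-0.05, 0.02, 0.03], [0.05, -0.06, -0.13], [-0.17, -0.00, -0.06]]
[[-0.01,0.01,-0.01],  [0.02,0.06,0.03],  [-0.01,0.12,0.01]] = b @ [[0.11,-0.29,0.11], [0.26,1.44,0.52], [-0.21,-1.24,-0.43]]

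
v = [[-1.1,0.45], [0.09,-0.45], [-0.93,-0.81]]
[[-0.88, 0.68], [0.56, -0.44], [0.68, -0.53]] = v @ [[0.31, -0.24], [-1.19, 0.93]]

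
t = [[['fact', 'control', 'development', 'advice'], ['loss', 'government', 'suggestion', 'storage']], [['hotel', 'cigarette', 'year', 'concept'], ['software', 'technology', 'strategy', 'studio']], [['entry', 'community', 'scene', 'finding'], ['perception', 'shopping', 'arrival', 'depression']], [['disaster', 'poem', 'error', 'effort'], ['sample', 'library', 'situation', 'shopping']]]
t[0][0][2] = 'development'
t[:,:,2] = [['development', 'suggestion'], ['year', 'strategy'], ['scene', 'arrival'], ['error', 'situation']]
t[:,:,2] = [['development', 'suggestion'], ['year', 'strategy'], ['scene', 'arrival'], ['error', 'situation']]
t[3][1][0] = 'sample'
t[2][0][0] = 'entry'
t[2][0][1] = 'community'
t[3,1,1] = 'library'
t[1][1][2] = 'strategy'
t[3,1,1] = 'library'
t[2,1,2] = 'arrival'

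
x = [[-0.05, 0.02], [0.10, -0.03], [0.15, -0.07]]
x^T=[[-0.05, 0.1, 0.15], [0.02, -0.03, -0.07]]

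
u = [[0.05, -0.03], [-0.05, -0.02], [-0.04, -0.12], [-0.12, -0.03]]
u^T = [[0.05, -0.05, -0.04, -0.12], [-0.03, -0.02, -0.12, -0.03]]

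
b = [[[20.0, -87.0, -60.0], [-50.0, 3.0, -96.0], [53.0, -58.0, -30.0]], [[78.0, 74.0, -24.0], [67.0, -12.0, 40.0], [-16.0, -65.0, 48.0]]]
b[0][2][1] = -58.0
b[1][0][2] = -24.0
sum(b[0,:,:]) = -305.0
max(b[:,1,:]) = 67.0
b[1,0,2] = -24.0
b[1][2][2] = 48.0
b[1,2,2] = 48.0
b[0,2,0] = 53.0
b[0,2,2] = -30.0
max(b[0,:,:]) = 53.0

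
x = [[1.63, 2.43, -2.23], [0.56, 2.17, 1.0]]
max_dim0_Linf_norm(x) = 2.43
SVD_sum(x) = [[1.58, 2.84, -1.52], [0.68, 1.22, -0.65]] + [[0.05,-0.41,-0.71],[-0.12,0.95,1.65]]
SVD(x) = [[-0.92, -0.39], [-0.39, 0.92]] @ diag([3.903029247511498, 2.0793178432047914]) @ [[-0.44,-0.79,0.42], [-0.06,0.50,0.87]]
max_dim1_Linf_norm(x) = 2.43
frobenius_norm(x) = 4.42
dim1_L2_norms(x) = [3.68, 2.45]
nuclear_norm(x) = 5.98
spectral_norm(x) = 3.90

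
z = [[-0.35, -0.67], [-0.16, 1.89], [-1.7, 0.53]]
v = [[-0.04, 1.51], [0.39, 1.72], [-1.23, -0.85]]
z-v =[[-0.31, -2.18], [-0.55, 0.17], [-0.47, 1.38]]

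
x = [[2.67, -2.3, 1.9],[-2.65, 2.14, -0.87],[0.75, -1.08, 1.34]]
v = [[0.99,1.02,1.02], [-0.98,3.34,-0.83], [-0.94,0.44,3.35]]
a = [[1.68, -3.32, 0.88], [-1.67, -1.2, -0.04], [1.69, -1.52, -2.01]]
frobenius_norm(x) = 5.65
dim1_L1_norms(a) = [5.88, 2.91, 5.22]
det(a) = 19.34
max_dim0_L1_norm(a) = 6.04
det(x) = 0.87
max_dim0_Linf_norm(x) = 2.67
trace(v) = 7.68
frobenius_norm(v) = 5.31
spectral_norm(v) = 3.63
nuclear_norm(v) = 8.64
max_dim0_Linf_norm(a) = 3.32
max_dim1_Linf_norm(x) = 2.67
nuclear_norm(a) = 8.60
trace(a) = -1.53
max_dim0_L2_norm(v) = 3.6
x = v + a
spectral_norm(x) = 5.56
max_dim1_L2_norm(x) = 4.0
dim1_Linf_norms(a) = [3.32, 1.67, 2.01]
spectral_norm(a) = 4.31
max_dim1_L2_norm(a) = 3.82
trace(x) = 6.15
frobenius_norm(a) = 5.30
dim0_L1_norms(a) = [5.04, 6.04, 2.93]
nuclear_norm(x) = 6.72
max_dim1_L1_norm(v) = 5.15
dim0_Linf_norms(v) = [0.99, 3.34, 3.35]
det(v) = 18.35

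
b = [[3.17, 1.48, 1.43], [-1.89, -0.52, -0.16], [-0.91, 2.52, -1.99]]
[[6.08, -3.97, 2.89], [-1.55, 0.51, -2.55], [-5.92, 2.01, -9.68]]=b @ [[0.53, 0.16, 2.11], [0.15, -0.89, -2.85], [2.92, -2.21, 0.29]]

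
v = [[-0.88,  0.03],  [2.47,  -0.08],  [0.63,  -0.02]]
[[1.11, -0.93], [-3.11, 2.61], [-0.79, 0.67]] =v @ [[-1.22, 1.10], [1.16, 1.34]]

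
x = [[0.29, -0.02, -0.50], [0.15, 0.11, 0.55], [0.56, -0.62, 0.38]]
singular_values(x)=[0.97, 0.71, 0.27]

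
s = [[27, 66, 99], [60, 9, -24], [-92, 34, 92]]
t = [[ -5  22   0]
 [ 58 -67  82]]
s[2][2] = 92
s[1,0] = 60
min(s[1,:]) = -24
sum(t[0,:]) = 17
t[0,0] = -5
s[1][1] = 9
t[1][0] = 58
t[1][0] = 58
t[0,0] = -5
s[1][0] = 60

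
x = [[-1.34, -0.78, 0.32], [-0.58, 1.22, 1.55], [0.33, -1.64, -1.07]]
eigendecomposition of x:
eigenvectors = [[0.98+0.00j, (0.37-0.02j), (0.37+0.02j)], [(0.2+0j), (-0.45-0.41j), -0.45+0.41j], [0.01+0.00j, (0.7+0j), (0.7-0j)]]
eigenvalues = [(-1.5+0j), (0.15+0.95j), (0.15-0.95j)]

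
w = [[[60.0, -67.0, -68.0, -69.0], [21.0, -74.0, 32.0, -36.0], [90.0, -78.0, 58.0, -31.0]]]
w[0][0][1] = -67.0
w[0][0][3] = -69.0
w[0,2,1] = -78.0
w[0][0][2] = -68.0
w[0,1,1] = -74.0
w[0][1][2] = 32.0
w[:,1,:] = [[21.0, -74.0, 32.0, -36.0]]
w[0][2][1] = -78.0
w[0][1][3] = -36.0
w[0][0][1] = -67.0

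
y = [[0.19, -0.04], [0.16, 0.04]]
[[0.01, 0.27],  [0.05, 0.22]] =y@[[0.18, 1.42], [0.60, -0.10]]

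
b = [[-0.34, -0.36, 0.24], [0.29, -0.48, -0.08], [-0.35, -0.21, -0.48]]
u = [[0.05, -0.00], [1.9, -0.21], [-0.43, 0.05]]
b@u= [[-0.8,0.09], [-0.86,0.10], [-0.21,0.02]]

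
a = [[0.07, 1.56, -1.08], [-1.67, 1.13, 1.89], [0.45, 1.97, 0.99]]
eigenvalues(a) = [(-0.36+1.6j), (-0.36-1.6j), (2.9+0j)]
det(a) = 7.83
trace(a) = 2.19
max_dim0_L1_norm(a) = 4.66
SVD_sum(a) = [[-0.14, 0.31, 0.27], [-0.84, 1.81, 1.54], [-0.62, 1.34, 1.14]] + [[0.79, 1.18, -0.96], [-0.48, -0.72, 0.59], [0.47, 0.7, -0.57]] + [[-0.57, 0.07, -0.39], [-0.35, 0.04, -0.24], [0.61, -0.07, 0.41]]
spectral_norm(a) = 3.17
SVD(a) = [[-0.14, -0.76, 0.63], [-0.80, 0.47, 0.39], [-0.59, -0.45, -0.67]] @ diag([3.1702175520986238, 2.24702405544075, 1.0985916286939459]) @ [[0.33, -0.72, -0.61], [-0.46, -0.69, 0.56], [-0.82, 0.1, -0.56]]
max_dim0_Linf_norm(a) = 1.97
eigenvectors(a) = [[(0.74+0j),  0.74-0.00j,  (0.1+0j)], [(-0.02+0.48j),  (-0.02-0.48j),  0.68+0.00j], [(0.26-0.4j),  0.26+0.40j,  (0.73+0j)]]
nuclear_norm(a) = 6.52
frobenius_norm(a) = 4.04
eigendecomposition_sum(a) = [[(0.07+0.88j), (0.69+0.1j), -0.65-0.21j], [(-0.58+0.02j), (-0.08+0.45j), (0.16-0.42j)], [0.50+0.27j, (0.29-0.34j), -0.34+0.28j]] + [[0.07-0.88j, (0.69-0.1j), (-0.65+0.21j)], [(-0.58-0.02j), -0.08-0.45j, (0.16+0.42j)], [0.50-0.27j, (0.29+0.34j), -0.34-0.28j]] + [[(-0.07-0j), 0.19+0.00j, 0.23+0.00j], [(-0.52-0j), 1.30+0.00j, 1.58+0.00j], [(-0.55-0j), 1.38+0.00j, 1.68+0.00j]]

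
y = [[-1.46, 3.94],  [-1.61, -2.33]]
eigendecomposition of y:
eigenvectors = [[(0.84+0j), 0.84-0.00j], [(-0.09+0.53j), -0.09-0.53j]]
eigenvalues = [(-1.9+2.48j), (-1.9-2.48j)]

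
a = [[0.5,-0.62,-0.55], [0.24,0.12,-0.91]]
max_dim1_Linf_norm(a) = 0.91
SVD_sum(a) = [[0.38,-0.26,-0.74],[0.37,-0.25,-0.71]] + [[0.12, -0.36, 0.19], [-0.13, 0.37, -0.20]]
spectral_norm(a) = 1.21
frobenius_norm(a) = 1.36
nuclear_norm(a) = 1.82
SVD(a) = [[-0.72, -0.70], [-0.7, 0.72]] @ diag([1.2103346198184026, 0.6099918918059837]) @ [[-0.43,0.3,0.85],  [-0.29,0.85,-0.45]]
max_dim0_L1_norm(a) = 1.46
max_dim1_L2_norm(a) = 0.97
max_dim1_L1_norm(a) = 1.67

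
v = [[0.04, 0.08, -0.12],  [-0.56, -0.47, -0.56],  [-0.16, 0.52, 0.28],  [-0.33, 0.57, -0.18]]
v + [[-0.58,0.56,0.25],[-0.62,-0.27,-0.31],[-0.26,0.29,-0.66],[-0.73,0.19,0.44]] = [[-0.54,  0.64,  0.13], [-1.18,  -0.74,  -0.87], [-0.42,  0.81,  -0.38], [-1.06,  0.76,  0.26]]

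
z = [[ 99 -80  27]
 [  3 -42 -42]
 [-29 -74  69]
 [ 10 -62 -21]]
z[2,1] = -74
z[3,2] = -21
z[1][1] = -42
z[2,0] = -29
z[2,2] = 69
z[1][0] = 3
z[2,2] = 69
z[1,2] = -42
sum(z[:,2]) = 33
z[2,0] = -29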